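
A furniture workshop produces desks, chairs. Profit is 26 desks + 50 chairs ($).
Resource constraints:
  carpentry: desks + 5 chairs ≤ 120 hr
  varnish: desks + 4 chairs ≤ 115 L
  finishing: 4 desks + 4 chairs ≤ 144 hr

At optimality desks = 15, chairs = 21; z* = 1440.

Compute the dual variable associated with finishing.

5

Check each constraint at x*: carpentry 120/120 (tight); varnish 99/115 (slack 16); finishing 144/144 (tight).
Slack constraints have shadow price 0 (complementary slackness).
Dual feasibility on the basic columns requires 1·y_carpentry + 4·y_finishing = 26, 5·y_carpentry + 4·y_finishing = 50.
→ y_carpentry = 6 and y_finishing = 5.
Shadow price of finishing = 5.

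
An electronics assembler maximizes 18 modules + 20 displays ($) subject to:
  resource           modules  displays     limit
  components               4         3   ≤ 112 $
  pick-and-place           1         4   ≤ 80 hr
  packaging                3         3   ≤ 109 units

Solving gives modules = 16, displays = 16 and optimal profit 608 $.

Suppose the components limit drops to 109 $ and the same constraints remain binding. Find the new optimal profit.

Check each constraint at x*: components 112/112 (tight); pick-and-place 80/80 (tight); packaging 96/109 (slack 13).
Since packaging is not tight, its dual is 0.
The binding rows give the dual system: 4·y_components + 1·y_pick-and-place = 18 and 3·y_components + 4·y_pick-and-place = 20.
→ y_components = 4 and y_pick-and-place = 2.
Δz = y_components·Δb = 4 × (-3) = -12, so new z* = 608 − 12 = 596.

596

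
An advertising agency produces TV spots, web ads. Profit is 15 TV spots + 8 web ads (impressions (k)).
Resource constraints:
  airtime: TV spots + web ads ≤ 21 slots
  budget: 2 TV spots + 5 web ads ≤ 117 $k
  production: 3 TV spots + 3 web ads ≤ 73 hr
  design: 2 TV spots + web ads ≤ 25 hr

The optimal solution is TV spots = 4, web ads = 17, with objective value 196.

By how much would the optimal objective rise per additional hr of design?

Check each constraint at x*: airtime 21/21 (tight); budget 93/117 (slack 24); production 63/73 (slack 10); design 25/25 (tight).
By complementary slackness, y = 0 for the non-binding constraints.
From A_Bᵀ y = c: 1·y_airtime + 2·y_design = 15; 1·y_airtime + 1·y_design = 8.
This yields shadow prices y_airtime = 1, y_design = 7.
Shadow price of design = 7.

7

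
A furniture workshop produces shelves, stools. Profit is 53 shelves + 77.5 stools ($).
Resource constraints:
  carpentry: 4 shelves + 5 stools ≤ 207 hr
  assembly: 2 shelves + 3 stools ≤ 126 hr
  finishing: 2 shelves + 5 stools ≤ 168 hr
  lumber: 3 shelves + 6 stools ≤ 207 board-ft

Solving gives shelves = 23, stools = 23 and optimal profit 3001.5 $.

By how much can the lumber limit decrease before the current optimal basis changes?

51.75

Binding constraints: carpentry, lumber. The basis is B = [[4,5],[3,6]] with det 9.
Per unit decrease in lumber, x* moves by d = (0.5556, -0.4444).
The basis stays optimal until stools reaches 0; allowable decrease = 51.75 board-ft.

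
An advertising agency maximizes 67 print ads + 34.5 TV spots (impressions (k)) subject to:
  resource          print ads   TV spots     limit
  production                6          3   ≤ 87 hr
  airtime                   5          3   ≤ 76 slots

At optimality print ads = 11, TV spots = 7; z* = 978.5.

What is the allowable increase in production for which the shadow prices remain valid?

Binding constraints: production, airtime. The basis is B = [[6,3],[5,3]] with det 3.
Per unit increase in production, x* moves by d = (1, -1.6667).
The basis stays optimal until TV spots reaches 0; allowable increase = 4.2 hr.

4.2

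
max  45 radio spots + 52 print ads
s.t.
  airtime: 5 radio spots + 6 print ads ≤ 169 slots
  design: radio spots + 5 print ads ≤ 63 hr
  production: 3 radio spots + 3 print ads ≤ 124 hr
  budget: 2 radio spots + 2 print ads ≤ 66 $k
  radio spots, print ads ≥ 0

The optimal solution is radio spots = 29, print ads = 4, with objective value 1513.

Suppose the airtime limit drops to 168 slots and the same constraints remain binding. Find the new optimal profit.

1506

Binding: airtime and budget. Non-binding: design (14 unused), production (25 unused).
Since design, production are not tight, their duals are 0.
From A_Bᵀ y = c: 5·y_airtime + 2·y_budget = 45; 6·y_airtime + 2·y_budget = 52.
This yields shadow prices y_airtime = 7, y_budget = 5.
Δz = y_airtime·Δb = 7 × (-1) = -7, so new z* = 1513 − 7 = 1506.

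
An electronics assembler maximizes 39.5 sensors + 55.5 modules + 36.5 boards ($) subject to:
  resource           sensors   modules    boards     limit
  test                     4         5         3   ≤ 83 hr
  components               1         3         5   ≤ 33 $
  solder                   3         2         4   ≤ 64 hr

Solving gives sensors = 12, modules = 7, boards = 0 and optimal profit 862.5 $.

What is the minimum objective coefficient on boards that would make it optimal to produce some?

At the optimum: test uses 83 of 83 (binding); components uses 33 of 33 (binding); solder uses 50 of 64 (slack = 14).
Since solder is not tight, its dual is 0.
Dual feasibility on the basic columns requires 4·y_test + 1·y_components = 39.5, 5·y_test + 3·y_components = 55.5.
This yields shadow prices y_test = 9, y_components = 3.5.
boards enters the basis when its profit ≥ yᵀa₃ = 9·3 + 3.5·5 = 44.5.

44.5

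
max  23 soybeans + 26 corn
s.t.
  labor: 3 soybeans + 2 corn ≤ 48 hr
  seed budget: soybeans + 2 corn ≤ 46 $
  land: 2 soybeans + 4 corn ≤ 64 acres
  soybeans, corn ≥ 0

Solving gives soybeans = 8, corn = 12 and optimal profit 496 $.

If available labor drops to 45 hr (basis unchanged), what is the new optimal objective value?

481

Check each constraint at x*: labor 48/48 (tight); seed budget 32/46 (slack 14); land 64/64 (tight).
Slack constraints have shadow price 0 (complementary slackness).
From A_Bᵀ y = c: 3·y_labor + 2·y_land = 23; 2·y_labor + 4·y_land = 26.
Solving: y_labor = 5, y_land = 4.
Δz = y_labor·Δb = 5 × (-3) = -15, so new z* = 496 − 15 = 481.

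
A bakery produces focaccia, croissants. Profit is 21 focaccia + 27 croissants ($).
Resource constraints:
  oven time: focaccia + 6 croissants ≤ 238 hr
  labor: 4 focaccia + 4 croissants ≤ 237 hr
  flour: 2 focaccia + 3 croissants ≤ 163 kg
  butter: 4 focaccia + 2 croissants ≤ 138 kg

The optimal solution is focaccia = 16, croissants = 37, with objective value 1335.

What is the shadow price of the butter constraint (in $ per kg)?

4.5

Binding: oven time and butter. Non-binding: labor (25 unused), flour (20 unused).
Slack constraints have shadow price 0 (complementary slackness).
From A_Bᵀ y = c: 1·y_oven time + 4·y_butter = 21; 6·y_oven time + 2·y_butter = 27.
This yields shadow prices y_oven time = 3, y_butter = 4.5.
Shadow price of butter = 4.5.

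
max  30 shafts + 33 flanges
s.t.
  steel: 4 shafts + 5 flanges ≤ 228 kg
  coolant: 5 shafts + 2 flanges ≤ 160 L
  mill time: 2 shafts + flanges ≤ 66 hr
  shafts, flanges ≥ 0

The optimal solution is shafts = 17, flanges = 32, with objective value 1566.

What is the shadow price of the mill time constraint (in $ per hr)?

3

At the optimum: steel uses 228 of 228 (binding); coolant uses 149 of 160 (slack = 11); mill time uses 66 of 66 (binding).
Since coolant is not tight, its dual is 0.
From A_Bᵀ y = c: 4·y_steel + 2·y_mill time = 30; 5·y_steel + 1·y_mill time = 33.
→ y_steel = 6 and y_mill time = 3.
Shadow price of mill time = 3.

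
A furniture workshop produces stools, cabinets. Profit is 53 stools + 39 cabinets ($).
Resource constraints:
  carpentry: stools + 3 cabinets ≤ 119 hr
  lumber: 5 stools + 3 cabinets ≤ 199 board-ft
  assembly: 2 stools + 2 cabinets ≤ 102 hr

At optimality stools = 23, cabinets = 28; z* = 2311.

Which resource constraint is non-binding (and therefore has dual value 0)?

carpentry: 107/119 (slack 12)
lumber: 199/199 (binding)
assembly: 102/102 (binding)
By complementary slackness, a constraint with positive slack has shadow price 0 → carpentry.

carpentry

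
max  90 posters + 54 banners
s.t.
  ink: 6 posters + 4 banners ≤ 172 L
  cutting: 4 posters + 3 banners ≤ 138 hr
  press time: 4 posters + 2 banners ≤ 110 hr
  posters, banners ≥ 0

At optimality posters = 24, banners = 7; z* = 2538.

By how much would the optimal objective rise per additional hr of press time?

Check each constraint at x*: ink 172/172 (tight); cutting 117/138 (slack 21); press time 110/110 (tight).
Since cutting is not tight, its dual is 0.
Dual feasibility on the basic columns requires 6·y_ink + 4·y_press time = 90, 4·y_ink + 2·y_press time = 54.
Solving: y_ink = 9, y_press time = 9.
Shadow price of press time = 9.

9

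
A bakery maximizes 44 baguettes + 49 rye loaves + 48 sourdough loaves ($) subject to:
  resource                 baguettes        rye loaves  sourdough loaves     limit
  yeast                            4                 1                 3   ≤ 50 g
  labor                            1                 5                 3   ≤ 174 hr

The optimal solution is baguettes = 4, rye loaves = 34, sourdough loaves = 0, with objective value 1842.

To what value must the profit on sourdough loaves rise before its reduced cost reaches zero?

At the optimum: yeast uses 50 of 50 (binding); labor uses 174 of 174 (binding).
From A_Bᵀ y = c: 4·y_yeast + 1·y_labor = 44; 1·y_yeast + 5·y_labor = 49.
Solving: y_yeast = 9, y_labor = 8.
sourdough loaves enters the basis when its profit ≥ yᵀa₃ = 9·3 + 8·3 = 51.

51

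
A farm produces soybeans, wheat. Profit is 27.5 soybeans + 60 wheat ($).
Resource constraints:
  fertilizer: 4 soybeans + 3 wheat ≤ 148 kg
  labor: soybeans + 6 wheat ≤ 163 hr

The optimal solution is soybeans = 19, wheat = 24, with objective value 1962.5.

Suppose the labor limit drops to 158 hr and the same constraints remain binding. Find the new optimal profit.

1925

At the optimum: fertilizer uses 148 of 148 (binding); labor uses 163 of 163 (binding).
The binding rows give the dual system: 4·y_fertilizer + 1·y_labor = 27.5 and 3·y_fertilizer + 6·y_labor = 60.
Solving: y_fertilizer = 5, y_labor = 7.5.
Δz = y_labor·Δb = 7.5 × (-5) = -37.5, so new z* = 1962.5 − 37.5 = 1925.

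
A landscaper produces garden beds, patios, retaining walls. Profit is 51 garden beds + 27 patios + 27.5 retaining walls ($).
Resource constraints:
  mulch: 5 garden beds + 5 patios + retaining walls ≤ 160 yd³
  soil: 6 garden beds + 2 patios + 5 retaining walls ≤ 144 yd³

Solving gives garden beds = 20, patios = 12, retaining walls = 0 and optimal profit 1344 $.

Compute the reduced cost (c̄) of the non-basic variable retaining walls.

-5.5

Check each constraint at x*: mulch 160/160 (tight); soil 144/144 (tight).
The binding rows give the dual system: 5·y_mulch + 6·y_soil = 51 and 5·y_mulch + 2·y_soil = 27.
Solving: y_mulch = 3, y_soil = 6.
Reduced cost of retaining walls: c₃ − yᵀa₃ = 27.5 − (3·1 + 6·5) = 27.5 − 33 = -5.5.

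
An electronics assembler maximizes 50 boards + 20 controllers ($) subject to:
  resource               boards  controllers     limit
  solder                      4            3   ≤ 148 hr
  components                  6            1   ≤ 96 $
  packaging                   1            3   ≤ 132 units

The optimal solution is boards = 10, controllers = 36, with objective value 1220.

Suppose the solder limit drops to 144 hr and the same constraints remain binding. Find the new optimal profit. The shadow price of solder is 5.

1200

Δb = -4, so new z* = 1220 + (5)·(-4) = 1220 − 20 = 1200.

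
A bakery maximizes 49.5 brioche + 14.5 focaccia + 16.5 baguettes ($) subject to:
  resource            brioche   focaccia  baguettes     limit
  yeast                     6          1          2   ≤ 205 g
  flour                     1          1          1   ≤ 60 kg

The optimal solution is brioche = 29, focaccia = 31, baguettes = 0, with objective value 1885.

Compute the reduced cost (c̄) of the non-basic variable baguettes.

-5

Both yeast and flour are binding at x*.
The binding rows give the dual system: 6·y_yeast + 1·y_flour = 49.5 and 1·y_yeast + 1·y_flour = 14.5.
This yields shadow prices y_yeast = 7, y_flour = 7.5.
Reduced cost of baguettes: c₃ − yᵀa₃ = 16.5 − (7·2 + 7.5·1) = 16.5 − 21.5 = -5.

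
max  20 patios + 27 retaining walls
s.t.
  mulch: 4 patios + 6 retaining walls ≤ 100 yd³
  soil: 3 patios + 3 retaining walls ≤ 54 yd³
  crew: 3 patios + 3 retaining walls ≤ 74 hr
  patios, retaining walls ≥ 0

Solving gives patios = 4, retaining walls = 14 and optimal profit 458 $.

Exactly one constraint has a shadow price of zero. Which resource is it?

crew

mulch: 100/100 (binding)
soil: 54/54 (binding)
crew: 54/74 (slack 20)
By complementary slackness, a constraint with positive slack has shadow price 0 → crew.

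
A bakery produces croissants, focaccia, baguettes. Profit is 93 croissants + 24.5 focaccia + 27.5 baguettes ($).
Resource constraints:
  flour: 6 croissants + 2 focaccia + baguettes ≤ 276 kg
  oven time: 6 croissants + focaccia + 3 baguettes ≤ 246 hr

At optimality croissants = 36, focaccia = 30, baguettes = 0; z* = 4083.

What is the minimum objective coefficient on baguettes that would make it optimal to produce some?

Check each constraint at x*: flour 276/276 (tight); oven time 246/246 (tight).
The binding rows give the dual system: 6·y_flour + 6·y_oven time = 93 and 2·y_flour + 1·y_oven time = 24.5.
This yields shadow prices y_flour = 9, y_oven time = 6.5.
baguettes enters the basis when its profit ≥ yᵀa₃ = 9·1 + 6.5·3 = 28.5.

28.5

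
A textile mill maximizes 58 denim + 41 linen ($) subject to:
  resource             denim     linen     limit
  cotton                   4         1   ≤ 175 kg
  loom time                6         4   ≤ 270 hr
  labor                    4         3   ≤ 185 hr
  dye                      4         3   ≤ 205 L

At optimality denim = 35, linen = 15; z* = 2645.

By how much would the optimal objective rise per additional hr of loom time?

At the optimum: cotton uses 155 of 175 (slack = 20); loom time uses 270 of 270 (binding); labor uses 185 of 185 (binding); dye uses 185 of 205 (slack = 20).
By complementary slackness, y = 0 for the non-binding constraints.
From A_Bᵀ y = c: 6·y_loom time + 4·y_labor = 58; 4·y_loom time + 3·y_labor = 41.
This yields shadow prices y_loom time = 5, y_labor = 7.
Shadow price of loom time = 5.

5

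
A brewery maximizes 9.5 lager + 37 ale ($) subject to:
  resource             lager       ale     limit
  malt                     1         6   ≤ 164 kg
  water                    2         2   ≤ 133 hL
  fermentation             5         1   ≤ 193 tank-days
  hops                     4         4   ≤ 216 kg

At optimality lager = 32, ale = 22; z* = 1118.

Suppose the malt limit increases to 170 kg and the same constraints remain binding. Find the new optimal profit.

1151

Binding: malt and hops. Non-binding: water (25 unused), fermentation (11 unused).
Slack constraints have shadow price 0 (complementary slackness).
Dual feasibility on the basic columns requires 1·y_malt + 4·y_hops = 9.5, 6·y_malt + 4·y_hops = 37.
Solving: y_malt = 5.5, y_hops = 1.
Δz = y_malt·Δb = 5.5 × (6) = 33, so new z* = 1118 + 33 = 1151.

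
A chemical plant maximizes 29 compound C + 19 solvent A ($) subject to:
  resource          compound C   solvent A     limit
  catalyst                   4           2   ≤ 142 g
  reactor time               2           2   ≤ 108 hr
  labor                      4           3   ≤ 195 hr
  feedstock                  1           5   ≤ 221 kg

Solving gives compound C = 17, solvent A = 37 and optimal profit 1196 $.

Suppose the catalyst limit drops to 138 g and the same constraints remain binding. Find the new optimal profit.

1176

At the optimum: catalyst uses 142 of 142 (binding); reactor time uses 108 of 108 (binding); labor uses 179 of 195 (slack = 16); feedstock uses 202 of 221 (slack = 19).
Since labor, feedstock are not tight, their duals are 0.
From A_Bᵀ y = c: 4·y_catalyst + 2·y_reactor time = 29; 2·y_catalyst + 2·y_reactor time = 19.
Solving: y_catalyst = 5, y_reactor time = 4.5.
Δz = y_catalyst·Δb = 5 × (-4) = -20, so new z* = 1196 − 20 = 1176.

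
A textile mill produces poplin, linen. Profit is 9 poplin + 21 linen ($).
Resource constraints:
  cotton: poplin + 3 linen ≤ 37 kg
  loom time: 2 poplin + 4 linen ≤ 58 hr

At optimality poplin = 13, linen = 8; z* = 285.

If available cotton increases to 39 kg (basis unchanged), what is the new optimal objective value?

Both cotton and loom time are binding at x*.
The binding rows give the dual system: 1·y_cotton + 2·y_loom time = 9 and 3·y_cotton + 4·y_loom time = 21.
→ y_cotton = 3 and y_loom time = 3.
Δz = y_cotton·Δb = 3 × (2) = 6, so new z* = 285 + 6 = 291.

291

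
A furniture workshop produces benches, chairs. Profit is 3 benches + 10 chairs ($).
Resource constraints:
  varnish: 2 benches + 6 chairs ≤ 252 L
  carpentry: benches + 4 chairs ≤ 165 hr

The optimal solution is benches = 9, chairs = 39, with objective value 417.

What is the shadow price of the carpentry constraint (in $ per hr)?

1

At the optimum: varnish uses 252 of 252 (binding); carpentry uses 165 of 165 (binding).
The binding rows give the dual system: 2·y_varnish + 1·y_carpentry = 3 and 6·y_varnish + 4·y_carpentry = 10.
This yields shadow prices y_varnish = 1, y_carpentry = 1.
Shadow price of carpentry = 1.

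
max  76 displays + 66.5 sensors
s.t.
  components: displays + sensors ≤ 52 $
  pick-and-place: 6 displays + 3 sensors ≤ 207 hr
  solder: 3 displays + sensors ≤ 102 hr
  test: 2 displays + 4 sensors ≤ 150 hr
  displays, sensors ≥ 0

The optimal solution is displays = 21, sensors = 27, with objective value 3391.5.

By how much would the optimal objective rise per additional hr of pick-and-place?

9.5

Check each constraint at x*: components 48/52 (slack 4); pick-and-place 207/207 (tight); solder 90/102 (slack 12); test 150/150 (tight).
Since components, solder are not tight, their duals are 0.
Dual feasibility on the basic columns requires 6·y_pick-and-place + 2·y_test = 76, 3·y_pick-and-place + 4·y_test = 66.5.
Solving: y_pick-and-place = 9.5, y_test = 9.5.
Shadow price of pick-and-place = 9.5.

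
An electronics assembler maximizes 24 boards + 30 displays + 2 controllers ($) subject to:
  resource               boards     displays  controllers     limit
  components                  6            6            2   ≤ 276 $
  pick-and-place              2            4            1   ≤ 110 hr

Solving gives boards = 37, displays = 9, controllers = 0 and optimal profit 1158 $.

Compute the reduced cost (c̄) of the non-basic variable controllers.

-7

Check each constraint at x*: components 276/276 (tight); pick-and-place 110/110 (tight).
From A_Bᵀ y = c: 6·y_components + 2·y_pick-and-place = 24; 6·y_components + 4·y_pick-and-place = 30.
→ y_components = 3 and y_pick-and-place = 3.
Reduced cost of controllers: c₃ − yᵀa₃ = 2 − (3·2 + 3·1) = 2 − 9 = -7.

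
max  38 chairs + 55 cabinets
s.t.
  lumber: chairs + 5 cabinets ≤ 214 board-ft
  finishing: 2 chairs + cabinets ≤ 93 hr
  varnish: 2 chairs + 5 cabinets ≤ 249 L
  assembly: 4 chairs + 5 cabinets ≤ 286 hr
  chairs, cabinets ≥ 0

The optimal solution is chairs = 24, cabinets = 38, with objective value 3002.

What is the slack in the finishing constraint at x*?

finishing used = 2·24 + 1·38 = 86; slack = 93 − 86 = 7.

7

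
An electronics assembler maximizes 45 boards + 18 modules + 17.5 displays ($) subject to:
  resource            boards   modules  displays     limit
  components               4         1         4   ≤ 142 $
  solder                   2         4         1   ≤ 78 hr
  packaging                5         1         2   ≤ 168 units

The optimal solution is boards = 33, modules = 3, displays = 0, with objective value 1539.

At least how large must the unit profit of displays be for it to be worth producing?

18.5

At the optimum: components uses 135 of 142 (slack = 7); solder uses 78 of 78 (binding); packaging uses 168 of 168 (binding).
Slack constraints have shadow price 0 (complementary slackness).
From A_Bᵀ y = c: 2·y_solder + 5·y_packaging = 45; 4·y_solder + 1·y_packaging = 18.
This yields shadow prices y_solder = 2.5, y_packaging = 8.
displays enters the basis when its profit ≥ yᵀa₃ = 2.5·1 + 8·2 = 18.5.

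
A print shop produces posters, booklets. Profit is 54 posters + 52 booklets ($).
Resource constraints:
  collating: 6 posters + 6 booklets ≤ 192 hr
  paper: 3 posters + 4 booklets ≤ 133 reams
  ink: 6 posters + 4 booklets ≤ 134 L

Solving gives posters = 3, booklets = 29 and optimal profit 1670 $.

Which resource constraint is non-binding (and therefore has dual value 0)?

collating: 192/192 (binding)
paper: 125/133 (slack 8)
ink: 134/134 (binding)
By complementary slackness, a constraint with positive slack has shadow price 0 → paper.

paper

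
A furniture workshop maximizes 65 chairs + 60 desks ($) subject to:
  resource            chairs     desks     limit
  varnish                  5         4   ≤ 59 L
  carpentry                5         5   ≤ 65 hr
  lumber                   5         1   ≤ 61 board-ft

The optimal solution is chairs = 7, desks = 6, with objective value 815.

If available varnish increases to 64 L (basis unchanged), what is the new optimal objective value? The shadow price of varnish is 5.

840

Δb = 5, so new z* = 815 + (5)·(5) = 815 + 25 = 840.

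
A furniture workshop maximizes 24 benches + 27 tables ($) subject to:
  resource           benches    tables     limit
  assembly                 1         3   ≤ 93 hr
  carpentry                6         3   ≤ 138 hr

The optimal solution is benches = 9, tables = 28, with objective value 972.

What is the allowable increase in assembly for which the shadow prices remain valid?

Binding constraints: assembly, carpentry. The basis is B = [[1,3],[6,3]] with det -15.
Per unit increase in assembly, x* moves by d = (-0.2, 0.4).
The basis stays optimal until benches reaches 0; allowable increase = 45 hr.

45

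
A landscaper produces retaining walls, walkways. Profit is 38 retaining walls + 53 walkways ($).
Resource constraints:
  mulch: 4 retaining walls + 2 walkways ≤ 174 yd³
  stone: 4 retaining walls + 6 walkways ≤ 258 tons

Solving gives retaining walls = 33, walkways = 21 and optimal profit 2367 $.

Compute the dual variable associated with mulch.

Check each constraint at x*: mulch 174/174 (tight); stone 258/258 (tight).
From A_Bᵀ y = c: 4·y_mulch + 4·y_stone = 38; 2·y_mulch + 6·y_stone = 53.
→ y_mulch = 1 and y_stone = 8.5.
Shadow price of mulch = 1.

1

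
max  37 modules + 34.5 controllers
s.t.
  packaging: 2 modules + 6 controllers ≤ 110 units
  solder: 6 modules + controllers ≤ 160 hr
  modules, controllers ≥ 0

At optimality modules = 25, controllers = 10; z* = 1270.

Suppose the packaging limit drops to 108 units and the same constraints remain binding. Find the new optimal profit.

At the optimum: packaging uses 110 of 110 (binding); solder uses 160 of 160 (binding).
The binding rows give the dual system: 2·y_packaging + 6·y_solder = 37 and 6·y_packaging + 1·y_solder = 34.5.
This yields shadow prices y_packaging = 5, y_solder = 4.5.
Δz = y_packaging·Δb = 5 × (-2) = -10, so new z* = 1270 − 10 = 1260.

1260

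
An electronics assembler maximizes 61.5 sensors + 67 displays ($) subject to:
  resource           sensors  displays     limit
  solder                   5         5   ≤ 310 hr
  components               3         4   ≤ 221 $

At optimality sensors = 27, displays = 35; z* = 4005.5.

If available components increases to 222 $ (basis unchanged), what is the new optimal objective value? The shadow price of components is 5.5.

Δb = 1, so new z* = 4005.5 + (5.5)·(1) = 4005.5 + 5.5 = 4011.

4011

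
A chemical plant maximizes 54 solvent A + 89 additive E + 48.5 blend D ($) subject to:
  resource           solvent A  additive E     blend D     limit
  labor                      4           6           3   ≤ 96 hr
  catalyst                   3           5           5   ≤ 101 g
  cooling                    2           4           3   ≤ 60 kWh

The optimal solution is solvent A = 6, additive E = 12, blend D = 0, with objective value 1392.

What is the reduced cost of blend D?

-4

At the optimum: labor uses 96 of 96 (binding); catalyst uses 78 of 101 (slack = 23); cooling uses 60 of 60 (binding).
By complementary slackness, y = 0 for the non-binding constraint.
Dual feasibility on the basic columns requires 4·y_labor + 2·y_cooling = 54, 6·y_labor + 4·y_cooling = 89.
Solving: y_labor = 9.5, y_cooling = 8.
Reduced cost of blend D: c₃ − yᵀa₃ = 48.5 − (9.5·3 + 8·3) = 48.5 − 52.5 = -4.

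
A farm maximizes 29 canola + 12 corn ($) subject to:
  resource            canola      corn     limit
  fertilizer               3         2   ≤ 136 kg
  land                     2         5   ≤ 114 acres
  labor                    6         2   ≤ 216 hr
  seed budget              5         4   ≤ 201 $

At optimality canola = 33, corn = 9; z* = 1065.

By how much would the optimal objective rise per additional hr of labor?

Check each constraint at x*: fertilizer 117/136 (slack 19); land 111/114 (slack 3); labor 216/216 (tight); seed budget 201/201 (tight).
By complementary slackness, y = 0 for the non-binding constraints.
From A_Bᵀ y = c: 6·y_labor + 5·y_seed budget = 29; 2·y_labor + 4·y_seed budget = 12.
This yields shadow prices y_labor = 4, y_seed budget = 1.
Shadow price of labor = 4.

4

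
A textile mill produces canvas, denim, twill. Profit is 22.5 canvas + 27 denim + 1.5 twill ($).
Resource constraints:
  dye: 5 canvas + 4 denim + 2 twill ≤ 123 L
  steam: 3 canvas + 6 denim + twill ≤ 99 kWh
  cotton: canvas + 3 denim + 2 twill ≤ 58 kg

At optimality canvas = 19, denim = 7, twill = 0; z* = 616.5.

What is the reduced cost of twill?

Binding: dye and steam. Non-binding: cotton (18 unused).
Slack constraints have shadow price 0 (complementary slackness).
The binding rows give the dual system: 5·y_dye + 3·y_steam = 22.5 and 4·y_dye + 6·y_steam = 27.
→ y_dye = 3 and y_steam = 2.5.
Reduced cost of twill: c₃ − yᵀa₃ = 1.5 − (3·2 + 2.5·1) = 1.5 − 8.5 = -7.

-7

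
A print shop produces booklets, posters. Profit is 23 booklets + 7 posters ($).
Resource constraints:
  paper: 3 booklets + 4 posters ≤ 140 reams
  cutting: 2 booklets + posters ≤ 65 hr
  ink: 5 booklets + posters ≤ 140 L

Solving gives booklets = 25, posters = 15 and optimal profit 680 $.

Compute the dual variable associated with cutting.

4

Check each constraint at x*: paper 135/140 (slack 5); cutting 65/65 (tight); ink 140/140 (tight).
Slack constraints have shadow price 0 (complementary slackness).
From A_Bᵀ y = c: 2·y_cutting + 5·y_ink = 23; 1·y_cutting + 1·y_ink = 7.
This yields shadow prices y_cutting = 4, y_ink = 3.
Shadow price of cutting = 4.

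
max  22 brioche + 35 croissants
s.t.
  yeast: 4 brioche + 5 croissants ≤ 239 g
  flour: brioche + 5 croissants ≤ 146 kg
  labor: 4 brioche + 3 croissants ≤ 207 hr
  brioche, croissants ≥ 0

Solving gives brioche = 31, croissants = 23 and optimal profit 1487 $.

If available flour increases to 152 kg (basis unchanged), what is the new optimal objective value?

1499

Binding: yeast and flour. Non-binding: labor (14 unused).
By complementary slackness, y = 0 for the non-binding constraint.
From A_Bᵀ y = c: 4·y_yeast + 1·y_flour = 22; 5·y_yeast + 5·y_flour = 35.
Solving: y_yeast = 5, y_flour = 2.
Δz = y_flour·Δb = 2 × (6) = 12, so new z* = 1487 + 12 = 1499.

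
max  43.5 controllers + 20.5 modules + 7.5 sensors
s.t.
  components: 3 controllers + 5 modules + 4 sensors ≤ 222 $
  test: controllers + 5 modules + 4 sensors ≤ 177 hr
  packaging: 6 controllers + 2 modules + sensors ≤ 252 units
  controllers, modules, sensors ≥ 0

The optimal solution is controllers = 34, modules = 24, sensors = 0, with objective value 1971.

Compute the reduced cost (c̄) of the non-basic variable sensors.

-5

At the optimum: components uses 222 of 222 (binding); test uses 154 of 177 (slack = 23); packaging uses 252 of 252 (binding).
Slack constraints have shadow price 0 (complementary slackness).
From A_Bᵀ y = c: 3·y_components + 6·y_packaging = 43.5; 5·y_components + 2·y_packaging = 20.5.
→ y_components = 1.5 and y_packaging = 6.5.
Reduced cost of sensors: c₃ − yᵀa₃ = 7.5 − (1.5·4 + 6.5·1) = 7.5 − 12.5 = -5.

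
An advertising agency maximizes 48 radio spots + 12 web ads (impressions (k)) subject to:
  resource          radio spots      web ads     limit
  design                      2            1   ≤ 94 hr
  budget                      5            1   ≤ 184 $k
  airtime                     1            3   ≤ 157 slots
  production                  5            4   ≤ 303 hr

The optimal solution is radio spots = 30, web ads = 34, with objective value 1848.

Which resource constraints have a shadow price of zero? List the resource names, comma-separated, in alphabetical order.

airtime, production

design: 94/94 (binding)
budget: 184/184 (binding)
airtime: 132/157 (slack 25)
production: 286/303 (slack 17)
By complementary slackness, a constraint with positive slack has shadow price 0 → airtime, production.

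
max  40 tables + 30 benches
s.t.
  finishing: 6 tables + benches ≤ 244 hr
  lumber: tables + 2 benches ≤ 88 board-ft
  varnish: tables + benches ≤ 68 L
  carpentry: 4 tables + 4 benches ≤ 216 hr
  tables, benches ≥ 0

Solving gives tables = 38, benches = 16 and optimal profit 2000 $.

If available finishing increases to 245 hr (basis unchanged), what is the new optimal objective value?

At the optimum: finishing uses 244 of 244 (binding); lumber uses 70 of 88 (slack = 18); varnish uses 54 of 68 (slack = 14); carpentry uses 216 of 216 (binding).
By complementary slackness, y = 0 for the non-binding constraints.
Dual feasibility on the basic columns requires 6·y_finishing + 4·y_carpentry = 40, 1·y_finishing + 4·y_carpentry = 30.
→ y_finishing = 2 and y_carpentry = 7.
Δz = y_finishing·Δb = 2 × (1) = 2, so new z* = 2000 + 2 = 2002.

2002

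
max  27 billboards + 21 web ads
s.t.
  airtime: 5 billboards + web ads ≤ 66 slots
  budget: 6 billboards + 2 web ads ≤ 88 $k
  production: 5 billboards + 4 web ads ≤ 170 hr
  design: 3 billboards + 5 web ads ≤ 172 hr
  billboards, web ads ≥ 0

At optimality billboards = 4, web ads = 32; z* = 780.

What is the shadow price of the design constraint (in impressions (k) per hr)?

Binding: budget and design. Non-binding: airtime (14 unused), production (22 unused).
Slack constraints have shadow price 0 (complementary slackness).
From A_Bᵀ y = c: 6·y_budget + 3·y_design = 27; 2·y_budget + 5·y_design = 21.
Solving: y_budget = 3, y_design = 3.
Shadow price of design = 3.

3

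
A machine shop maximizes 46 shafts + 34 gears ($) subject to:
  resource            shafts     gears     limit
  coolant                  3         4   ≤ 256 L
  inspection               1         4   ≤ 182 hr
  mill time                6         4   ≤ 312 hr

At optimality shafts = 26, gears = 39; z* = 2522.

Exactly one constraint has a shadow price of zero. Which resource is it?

coolant: 234/256 (slack 22)
inspection: 182/182 (binding)
mill time: 312/312 (binding)
By complementary slackness, a constraint with positive slack has shadow price 0 → coolant.

coolant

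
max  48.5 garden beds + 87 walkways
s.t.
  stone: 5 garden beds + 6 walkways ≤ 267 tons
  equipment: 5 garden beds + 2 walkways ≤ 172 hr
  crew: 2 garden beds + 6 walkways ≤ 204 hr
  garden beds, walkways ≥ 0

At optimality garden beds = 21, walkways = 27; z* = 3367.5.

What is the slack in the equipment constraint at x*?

equipment used = 5·21 + 2·27 = 159; slack = 172 − 159 = 13.

13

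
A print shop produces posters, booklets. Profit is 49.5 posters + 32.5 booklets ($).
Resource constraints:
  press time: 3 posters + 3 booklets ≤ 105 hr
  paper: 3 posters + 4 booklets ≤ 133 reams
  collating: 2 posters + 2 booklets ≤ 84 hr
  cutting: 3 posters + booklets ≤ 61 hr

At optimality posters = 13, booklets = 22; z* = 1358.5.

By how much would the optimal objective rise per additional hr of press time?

8

Check each constraint at x*: press time 105/105 (tight); paper 127/133 (slack 6); collating 70/84 (slack 14); cutting 61/61 (tight).
Since paper, collating are not tight, their duals are 0.
The binding rows give the dual system: 3·y_press time + 3·y_cutting = 49.5 and 3·y_press time + 1·y_cutting = 32.5.
This yields shadow prices y_press time = 8, y_cutting = 8.5.
Shadow price of press time = 8.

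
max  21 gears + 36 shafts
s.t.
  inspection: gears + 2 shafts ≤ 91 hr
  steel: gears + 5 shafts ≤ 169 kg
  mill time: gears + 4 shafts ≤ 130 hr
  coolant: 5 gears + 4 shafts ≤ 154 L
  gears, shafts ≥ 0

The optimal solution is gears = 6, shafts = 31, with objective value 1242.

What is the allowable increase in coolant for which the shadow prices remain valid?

Binding constraints: mill time, coolant. The basis is B = [[1,4],[5,4]] with det -16.
Per unit increase in coolant, x* moves by d = (0.25, -0.0625).
The basis stays optimal until inspection becomes binding; allowable increase = 184 L.

184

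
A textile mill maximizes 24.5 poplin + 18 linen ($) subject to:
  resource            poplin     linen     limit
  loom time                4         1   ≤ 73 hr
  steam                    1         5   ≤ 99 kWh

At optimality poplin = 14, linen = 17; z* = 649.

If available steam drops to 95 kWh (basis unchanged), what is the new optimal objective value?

639

Check each constraint at x*: loom time 73/73 (tight); steam 99/99 (tight).
From A_Bᵀ y = c: 4·y_loom time + 1·y_steam = 24.5; 1·y_loom time + 5·y_steam = 18.
→ y_loom time = 5.5 and y_steam = 2.5.
Δz = y_steam·Δb = 2.5 × (-4) = -10, so new z* = 649 − 10 = 639.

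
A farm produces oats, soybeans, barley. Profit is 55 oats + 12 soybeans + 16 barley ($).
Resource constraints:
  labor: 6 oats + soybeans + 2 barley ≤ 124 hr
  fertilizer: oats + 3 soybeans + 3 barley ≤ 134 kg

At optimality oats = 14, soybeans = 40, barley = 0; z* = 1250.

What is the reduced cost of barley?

-5

At the optimum: labor uses 124 of 124 (binding); fertilizer uses 134 of 134 (binding).
The binding rows give the dual system: 6·y_labor + 1·y_fertilizer = 55 and 1·y_labor + 3·y_fertilizer = 12.
→ y_labor = 9 and y_fertilizer = 1.
Reduced cost of barley: c₃ − yᵀa₃ = 16 − (9·2 + 1·3) = 16 − 21 = -5.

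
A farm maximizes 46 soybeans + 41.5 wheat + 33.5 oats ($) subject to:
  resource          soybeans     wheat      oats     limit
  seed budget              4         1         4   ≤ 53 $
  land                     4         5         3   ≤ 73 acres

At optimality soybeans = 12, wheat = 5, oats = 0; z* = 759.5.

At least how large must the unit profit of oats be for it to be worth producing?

At the optimum: seed budget uses 53 of 53 (binding); land uses 73 of 73 (binding).
From A_Bᵀ y = c: 4·y_seed budget + 4·y_land = 46; 1·y_seed budget + 5·y_land = 41.5.
This yields shadow prices y_seed budget = 4, y_land = 7.5.
oats enters the basis when its profit ≥ yᵀa₃ = 4·4 + 7.5·3 = 38.5.

38.5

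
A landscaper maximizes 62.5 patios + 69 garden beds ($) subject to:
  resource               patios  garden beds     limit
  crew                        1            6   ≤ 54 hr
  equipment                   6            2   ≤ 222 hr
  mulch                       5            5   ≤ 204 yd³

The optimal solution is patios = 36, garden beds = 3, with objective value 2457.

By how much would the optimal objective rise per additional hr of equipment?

At the optimum: crew uses 54 of 54 (binding); equipment uses 222 of 222 (binding); mulch uses 195 of 204 (slack = 9).
By complementary slackness, y = 0 for the non-binding constraint.
The binding rows give the dual system: 1·y_crew + 6·y_equipment = 62.5 and 6·y_crew + 2·y_equipment = 69.
Solving: y_crew = 8.5, y_equipment = 9.
Shadow price of equipment = 9.

9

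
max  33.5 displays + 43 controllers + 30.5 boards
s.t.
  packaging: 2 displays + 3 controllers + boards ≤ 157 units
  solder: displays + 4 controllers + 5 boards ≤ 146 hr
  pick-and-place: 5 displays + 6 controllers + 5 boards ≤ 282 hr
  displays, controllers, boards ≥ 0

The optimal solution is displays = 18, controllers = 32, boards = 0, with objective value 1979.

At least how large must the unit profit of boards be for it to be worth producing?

37.5

Binding: solder and pick-and-place. Non-binding: packaging (25 unused).
Since packaging is not tight, its dual is 0.
Dual feasibility on the basic columns requires 1·y_solder + 5·y_pick-and-place = 33.5, 4·y_solder + 6·y_pick-and-place = 43.
→ y_solder = 1 and y_pick-and-place = 6.5.
boards enters the basis when its profit ≥ yᵀa₃ = 1·5 + 6.5·5 = 37.5.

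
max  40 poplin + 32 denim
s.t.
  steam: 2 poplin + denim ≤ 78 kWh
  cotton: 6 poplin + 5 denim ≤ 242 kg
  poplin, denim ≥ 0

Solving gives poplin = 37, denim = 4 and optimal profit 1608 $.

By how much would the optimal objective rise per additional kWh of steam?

At the optimum: steam uses 78 of 78 (binding); cotton uses 242 of 242 (binding).
The binding rows give the dual system: 2·y_steam + 6·y_cotton = 40 and 1·y_steam + 5·y_cotton = 32.
This yields shadow prices y_steam = 2, y_cotton = 6.
Shadow price of steam = 2.

2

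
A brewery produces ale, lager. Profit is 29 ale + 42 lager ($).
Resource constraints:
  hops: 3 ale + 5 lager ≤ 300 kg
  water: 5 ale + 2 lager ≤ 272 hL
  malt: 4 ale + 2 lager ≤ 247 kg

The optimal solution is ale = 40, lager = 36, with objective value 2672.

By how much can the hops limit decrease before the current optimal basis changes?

136.8

Binding constraints: hops, water. The basis is B = [[3,5],[5,2]] with det -19.
Per unit decrease in hops, x* moves by d = (0.1053, -0.2632).
The basis stays optimal until lager reaches 0; allowable decrease = 136.8 kg.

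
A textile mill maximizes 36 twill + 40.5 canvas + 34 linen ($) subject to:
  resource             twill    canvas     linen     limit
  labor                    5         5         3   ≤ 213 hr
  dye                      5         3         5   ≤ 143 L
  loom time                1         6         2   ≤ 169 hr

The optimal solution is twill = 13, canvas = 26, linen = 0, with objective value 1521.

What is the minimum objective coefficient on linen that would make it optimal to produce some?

39.5

Check each constraint at x*: labor 195/213 (slack 18); dye 143/143 (tight); loom time 169/169 (tight).
Slack constraints have shadow price 0 (complementary slackness).
Dual feasibility on the basic columns requires 5·y_dye + 1·y_loom time = 36, 3·y_dye + 6·y_loom time = 40.5.
→ y_dye = 6.5 and y_loom time = 3.5.
linen enters the basis when its profit ≥ yᵀa₃ = 6.5·5 + 3.5·2 = 39.5.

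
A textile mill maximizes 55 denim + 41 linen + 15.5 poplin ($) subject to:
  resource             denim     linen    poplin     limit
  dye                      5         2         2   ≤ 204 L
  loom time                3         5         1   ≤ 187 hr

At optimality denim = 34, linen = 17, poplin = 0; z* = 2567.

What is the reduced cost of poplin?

-5.5

At the optimum: dye uses 204 of 204 (binding); loom time uses 187 of 187 (binding).
Dual feasibility on the basic columns requires 5·y_dye + 3·y_loom time = 55, 2·y_dye + 5·y_loom time = 41.
This yields shadow prices y_dye = 8, y_loom time = 5.
Reduced cost of poplin: c₃ − yᵀa₃ = 15.5 − (8·2 + 5·1) = 15.5 − 21 = -5.5.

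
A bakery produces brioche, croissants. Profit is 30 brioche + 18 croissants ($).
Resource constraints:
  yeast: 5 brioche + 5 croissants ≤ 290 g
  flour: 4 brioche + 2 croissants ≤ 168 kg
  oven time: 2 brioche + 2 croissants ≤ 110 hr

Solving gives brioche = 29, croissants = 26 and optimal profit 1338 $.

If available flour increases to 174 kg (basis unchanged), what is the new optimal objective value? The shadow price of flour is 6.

1374

Δb = 6, so new z* = 1338 + (6)·(6) = 1338 + 36 = 1374.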